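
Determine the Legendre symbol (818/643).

1

Reduce the numerator: 818 ≡ 175 (mod 643), so (818/643) = (175/643).
Both 175 ≡ 3 and 643 ≡ 3 (mod 4), so reciprocity gives (175/643) = -(643/175). Reduce: 643 ≡ 118 (mod 175). Now have -(118/175).
Factor out 2: 118 = 2·59. Since 175 ≡ 7 (mod 8), (2/175) = +1. Now have -(59/175).
Both 59 ≡ 3 and 175 ≡ 3 (mod 4), so reciprocity gives (59/175) = -(175/59). Reduce: 175 ≡ 57 (mod 59). Now have (57/59).
57 ≡ 1 (mod 4), so quadratic reciprocity gives (57/59) = (59/57). Reduce: 59 ≡ 2 (mod 57). Now have (2/57).
Factor out 2: 2 = 2. Since 57 ≡ 1 (mod 8), (2/57) = +1. Now have (1/57).
(1/57) = 1. Collecting the sign factors: 1.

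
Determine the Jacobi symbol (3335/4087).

Both 3335 ≡ 3 and 4087 ≡ 3 (mod 4), so reciprocity gives (3335/4087) = -(4087/3335). Reduce: 4087 ≡ 752 (mod 3335). Now have -(752/3335).
Factor out 2: 752 = 2^4·47. Since 3335 ≡ 7 (mod 8), (2/3335) = +1, and (2/3335)^4 = +1. Now have -(47/3335).
Both 47 ≡ 3 and 3335 ≡ 3 (mod 4), so reciprocity gives (47/3335) = -(3335/47). Reduce: 3335 ≡ 45 (mod 47). Now have (45/47).
45 ≡ 1 (mod 4), so quadratic reciprocity gives (45/47) = (47/45). Reduce: 47 ≡ 2 (mod 45). Now have (2/45).
Factor out 2: 2 = 2. Since 45 ≡ 5 (mod 8), (2/45) = -1. Now have -(1/45).
(1/45) = 1. Collecting the sign factors: -1.

-1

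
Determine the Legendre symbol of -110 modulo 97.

Reduce the numerator: -110 ≡ 84 (mod 97), so (-110/97) = (84/97).
Factor out 2: 84 = 2^2·21. Since 97 ≡ 1 (mod 8), (2/97) = +1, and (2/97)^2 = +1. Now have (21/97).
21 ≡ 1 (mod 4), so quadratic reciprocity gives (21/97) = (97/21). Reduce: 97 ≡ 13 (mod 21). Now have (13/21).
13 ≡ 1 (mod 4), so quadratic reciprocity gives (13/21) = (21/13). Reduce: 21 ≡ 8 (mod 13). Now have (8/13).
Factor out 2: 8 = 2^3. Since 13 ≡ 5 (mod 8), (2/13) = -1, and (2/13)^3 = -1. Now have -(1/13).
(1/13) = 1. Collecting the sign factors: -1.

-1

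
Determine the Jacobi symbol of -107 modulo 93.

-1

(-107/93)
  = (79/93)    [-107 ≡ 79 mod 93]
  = (93/79)    [QR: 93 ≡ 1 mod 4, sign kept]
  = (14/79)    [93 ≡ 14 mod 79]
  = (7/79)    [79 ≡ 7 mod 8 ⇒ (2/79) = +1]
  = -(79/7)    [QR: both ≡ 3 mod 4, sign flips]
  = -(2/7)    [79 ≡ 2 mod 7]
  = -(1/7)    [7 ≡ 7 mod 8 ⇒ (2/7) = +1]
  = -1    [(1/7) = 1]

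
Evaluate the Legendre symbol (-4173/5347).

1

Pull out -1: (-4173/5347) = (-1/5347)·(4173/5347). Since 5347 ≡ 3 (mod 4), (-1/5347) = -1. Now have -(4173/5347).
4173 ≡ 1 (mod 4), so quadratic reciprocity gives (4173/5347) = (5347/4173). Reduce: 5347 ≡ 1174 (mod 4173). Now have -(1174/4173).
Factor out 2: 1174 = 2·587. Since 4173 ≡ 5 (mod 8), (2/4173) = -1. Now have (587/4173).
4173 ≡ 1 (mod 4), so quadratic reciprocity gives (587/4173) = (4173/587). Reduce: 4173 ≡ 64 (mod 587). Now have (64/587).
Factor out 2: 64 = 2^6. Since 587 ≡ 3 (mod 8), (2/587) = -1, and (2/587)^6 = +1. Now have (1/587).
(1/587) = 1. Collecting the sign factors: 1.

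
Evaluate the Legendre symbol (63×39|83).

By multiplicativity, (63·39|83) = (63|83)·(39|83).
First factor (63|83):
(63|83)
  = -(83|63)    [QR: both ≡ 3 mod 4, sign flips]
  = -(20|63)    [83 ≡ 20 mod 63]
  = -(5|63)    [63 ≡ 7 mod 8 ⇒ (2|63)^2 = +1]
  = -(63|5)    [QR: 5 ≡ 1 mod 4, sign kept]
  = -(3|5)    [63 ≡ 3 mod 5]
  = -(5|3)    [QR: 5 ≡ 1 mod 4, sign kept]
  = -(2|3)    [5 ≡ 2 mod 3]
  = (1|3)    [3 ≡ 3 mod 8 ⇒ (2|3) = -1]
  = 1    [(1|3) = 1]
Second factor (39|83):
(39|83)
  = -(83|39)    [QR: both ≡ 3 mod 4, sign flips]
  = -(5|39)    [83 ≡ 5 mod 39]
  = -(39|5)    [QR: 5 ≡ 1 mod 4, sign kept]
  = -(4|5)    [39 ≡ 4 mod 5]
  = -(1|5)    [5 ≡ 5 mod 8 ⇒ (2|5)^2 = +1]
  = -1    [(1|5) = 1]
Product: (1)·(-1) = -1.

-1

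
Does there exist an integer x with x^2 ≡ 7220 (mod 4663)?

(7220|4663)
  = (2557|4663)    [7220 ≡ 2557 mod 4663]
  = (4663|2557)    [QR: 2557 ≡ 1 mod 4, sign kept]
  = (2106|2557)    [4663 ≡ 2106 mod 2557]
  = -(1053|2557)    [2557 ≡ 5 mod 8 ⇒ (2|2557) = -1]
  = -(2557|1053)    [QR: 1053 ≡ 1 mod 4, sign kept]
  = -(451|1053)    [2557 ≡ 451 mod 1053]
  = -(1053|451)    [QR: 1053 ≡ 1 mod 4, sign kept]
  = -(151|451)    [1053 ≡ 151 mod 451]
  = (451|151)    [QR: both ≡ 3 mod 4, sign flips]
  = (149|151)    [451 ≡ 149 mod 151]
  = (151|149)    [QR: 149 ≡ 1 mod 4, sign kept]
  = (2|149)    [151 ≡ 2 mod 149]
  = -(1|149)    [149 ≡ 5 mod 8 ⇒ (2|149) = -1]
  = -1    [(1|149) = 1]
(7220|4663) = -1, and 4663 is prime, so 7220 is not a quadratic residue mod 4663.

no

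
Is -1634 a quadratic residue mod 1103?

(-1634|1103)
  = -(1634|1103)    [1103 ≡ 3 mod 4 ⇒ (-1|1103) = -1]
  = -(531|1103)    [1634 ≡ 531 mod 1103]
  = (1103|531)    [QR: both ≡ 3 mod 4, sign flips]
  = (41|531)    [1103 ≡ 41 mod 531]
  = (531|41)    [QR: 41 ≡ 1 mod 4, sign kept]
  = (39|41)    [531 ≡ 39 mod 41]
  = (41|39)    [QR: 41 ≡ 1 mod 4, sign kept]
  = (2|39)    [41 ≡ 2 mod 39]
  = (1|39)    [39 ≡ 7 mod 8 ⇒ (2|39) = +1]
  = 1    [(1|39) = 1]
(-1634|1103) = 1, and 1103 is prime, so -1634 is a quadratic residue mod 1103.

yes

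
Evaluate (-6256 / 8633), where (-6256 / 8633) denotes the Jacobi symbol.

-1

(-6256 / 8633)
  = (2377 / 8633)    [-6256 ≡ 2377 mod 8633]
  = (8633 / 2377)    [QR: 2377 ≡ 1 mod 4, sign kept]
  = (1502 / 2377)    [8633 ≡ 1502 mod 2377]
  = (751 / 2377)    [2377 ≡ 1 mod 8 ⇒ (2 / 2377) = +1]
  = (2377 / 751)    [QR: 2377 ≡ 1 mod 4, sign kept]
  = (124 / 751)    [2377 ≡ 124 mod 751]
  = (31 / 751)    [751 ≡ 7 mod 8 ⇒ (2 / 751)^2 = +1]
  = -(751 / 31)    [QR: both ≡ 3 mod 4, sign flips]
  = -(7 / 31)    [751 ≡ 7 mod 31]
  = (31 / 7)    [QR: both ≡ 3 mod 4, sign flips]
  = (3 / 7)    [31 ≡ 3 mod 7]
  = -(7 / 3)    [QR: both ≡ 3 mod 4, sign flips]
  = -(1 / 3)    [7 ≡ 1 mod 3]
  = -1    [(1 / 3) = 1]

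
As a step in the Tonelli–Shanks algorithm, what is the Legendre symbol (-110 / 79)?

Pull out -1: (-110 / 79) = (-1 / 79)·(110 / 79). Since 79 ≡ 3 (mod 4), (-1 / 79) = -1. Now have -(110 / 79).
Reduce the numerator: 110 ≡ 31 (mod 79), so (110 / 79) = (31 / 79).
Both 31 ≡ 3 and 79 ≡ 3 (mod 4), so reciprocity gives (31 / 79) = -(79 / 31). Reduce: 79 ≡ 17 (mod 31). Now have (17 / 31).
17 ≡ 1 (mod 4), so quadratic reciprocity gives (17 / 31) = (31 / 17). Reduce: 31 ≡ 14 (mod 17). Now have (14 / 17).
Factor out 2: 14 = 2·7. Since 17 ≡ 1 (mod 8), (2 / 17) = +1. Now have (7 / 17).
17 ≡ 1 (mod 4), so quadratic reciprocity gives (7 / 17) = (17 / 7). Reduce: 17 ≡ 3 (mod 7). Now have (3 / 7).
Both 3 ≡ 3 and 7 ≡ 3 (mod 4), so reciprocity gives (3 / 7) = -(7 / 3). Reduce: 7 ≡ 1 (mod 3). Now have -(1 / 3).
(1 / 3) = 1. Collecting the sign factors: -1.

-1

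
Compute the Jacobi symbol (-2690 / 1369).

Pull out -1: (-2690 / 1369) = (-1 / 1369)·(2690 / 1369). Since 1369 ≡ 1 (mod 4), (-1 / 1369) = +1. Now have (2690 / 1369).
Reduce the numerator: 2690 ≡ 1321 (mod 1369), so (2690 / 1369) = (1321 / 1369).
1321 ≡ 1 (mod 4), so quadratic reciprocity gives (1321 / 1369) = (1369 / 1321). Reduce: 1369 ≡ 48 (mod 1321). Now have (48 / 1321).
Factor out 2: 48 = 2^4·3. Since 1321 ≡ 1 (mod 8), (2 / 1321) = +1, and (2 / 1321)^4 = +1. Now have (3 / 1321).
1321 ≡ 1 (mod 4), so quadratic reciprocity gives (3 / 1321) = (1321 / 3). Reduce: 1321 ≡ 1 (mod 3). Now have (1 / 3).
(1 / 3) = 1. Collecting the sign factors: 1.

1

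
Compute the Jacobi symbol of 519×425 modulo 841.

1

By multiplicativity, (519·425|841) = (519|841)·(425|841).
First factor (519|841):
841 ≡ 1 (mod 4), so quadratic reciprocity gives (519|841) = (841|519). Reduce: 841 ≡ 322 (mod 519). Now have (322|519).
Factor out 2: 322 = 2·161. Since 519 ≡ 7 (mod 8), (2|519) = +1. Now have (161|519).
161 ≡ 1 (mod 4), so quadratic reciprocity gives (161|519) = (519|161). Reduce: 519 ≡ 36 (mod 161). Now have (36|161).
Factor out 2: 36 = 2^2·9. Since 161 ≡ 1 (mod 8), (2|161) = +1, and (2|161)^2 = +1. Now have (9|161).
9 ≡ 1 (mod 4), so quadratic reciprocity gives (9|161) = (161|9). Reduce: 161 ≡ 8 (mod 9). Now have (8|9).
Factor out 2: 8 = 2^3. Since 9 ≡ 1 (mod 8), (2|9) = +1, and (2|9)^3 = +1. Now have (1|9).
(1|9) = 1. Collecting the sign factors: 1.
Second factor (425|841):
425 ≡ 1 (mod 4), so quadratic reciprocity gives (425|841) = (841|425). Reduce: 841 ≡ 416 (mod 425). Now have (416|425).
Factor out 2: 416 = 2^5·13. Since 425 ≡ 1 (mod 8), (2|425) = +1, and (2|425)^5 = +1. Now have (13|425).
13 ≡ 1 (mod 4), so quadratic reciprocity gives (13|425) = (425|13). Reduce: 425 ≡ 9 (mod 13). Now have (9|13).
9 ≡ 1 (mod 4), so quadratic reciprocity gives (9|13) = (13|9). Reduce: 13 ≡ 4 (mod 9). Now have (4|9).
Factor out 2: 4 = 2^2. Since 9 ≡ 1 (mod 8), (2|9) = +1, and (2|9)^2 = +1. Now have (1|9).
(1|9) = 1. Collecting the sign factors: 1.
Product: (1)·(1) = 1.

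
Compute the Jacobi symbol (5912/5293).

(5912/5293)
  = (619/5293)    [5912 ≡ 619 mod 5293]
  = (5293/619)    [QR: 5293 ≡ 1 mod 4, sign kept]
  = (341/619)    [5293 ≡ 341 mod 619]
  = (619/341)    [QR: 341 ≡ 1 mod 4, sign kept]
  = (278/341)    [619 ≡ 278 mod 341]
  = -(139/341)    [341 ≡ 5 mod 8 ⇒ (2/341) = -1]
  = -(341/139)    [QR: 341 ≡ 1 mod 4, sign kept]
  = -(63/139)    [341 ≡ 63 mod 139]
  = (139/63)    [QR: both ≡ 3 mod 4, sign flips]
  = (13/63)    [139 ≡ 13 mod 63]
  = (63/13)    [QR: 13 ≡ 1 mod 4, sign kept]
  = (11/13)    [63 ≡ 11 mod 13]
  = (13/11)    [QR: 13 ≡ 1 mod 4, sign kept]
  = (2/11)    [13 ≡ 2 mod 11]
  = -(1/11)    [11 ≡ 3 mod 8 ⇒ (2/11) = -1]
  = -1    [(1/11) = 1]

-1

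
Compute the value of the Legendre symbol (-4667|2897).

-1

Reduce the numerator: -4667 ≡ 1127 (mod 2897), so (-4667|2897) = (1127|2897).
2897 ≡ 1 (mod 4), so quadratic reciprocity gives (1127|2897) = (2897|1127). Reduce: 2897 ≡ 643 (mod 1127). Now have (643|1127).
Both 643 ≡ 3 and 1127 ≡ 3 (mod 4), so reciprocity gives (643|1127) = -(1127|643). Reduce: 1127 ≡ 484 (mod 643). Now have -(484|643).
Factor out 2: 484 = 2^2·121. Since 643 ≡ 3 (mod 8), (2|643) = -1, and (2|643)^2 = +1. Now have -(121|643).
121 ≡ 1 (mod 4), so quadratic reciprocity gives (121|643) = (643|121). Reduce: 643 ≡ 38 (mod 121). Now have -(38|121).
Factor out 2: 38 = 2·19. Since 121 ≡ 1 (mod 8), (2|121) = +1. Now have -(19|121).
121 ≡ 1 (mod 4), so quadratic reciprocity gives (19|121) = (121|19). Reduce: 121 ≡ 7 (mod 19). Now have -(7|19).
Both 7 ≡ 3 and 19 ≡ 3 (mod 4), so reciprocity gives (7|19) = -(19|7). Reduce: 19 ≡ 5 (mod 7). Now have (5|7).
5 ≡ 1 (mod 4), so quadratic reciprocity gives (5|7) = (7|5). Reduce: 7 ≡ 2 (mod 5). Now have (2|5).
Factor out 2: 2 = 2. Since 5 ≡ 5 (mod 8), (2|5) = -1. Now have -(1|5).
(1|5) = 1. Collecting the sign factors: -1.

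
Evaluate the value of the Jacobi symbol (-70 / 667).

Pull out -1: (-70 / 667) = (-1 / 667)·(70 / 667). Since 667 ≡ 3 (mod 4), (-1 / 667) = -1. Now have -(70 / 667).
Factor out 2: 70 = 2·35. Since 667 ≡ 3 (mod 8), (2 / 667) = -1. Now have (35 / 667).
Both 35 ≡ 3 and 667 ≡ 3 (mod 4), so reciprocity gives (35 / 667) = -(667 / 35). Reduce: 667 ≡ 2 (mod 35). Now have -(2 / 35).
Factor out 2: 2 = 2. Since 35 ≡ 3 (mod 8), (2 / 35) = -1. Now have (1 / 35).
(1 / 35) = 1. Collecting the sign factors: 1.

1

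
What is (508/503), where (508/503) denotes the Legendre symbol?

Reduce the numerator: 508 ≡ 5 (mod 503), so (508/503) = (5/503).
5 ≡ 1 (mod 4), so quadratic reciprocity gives (5/503) = (503/5). Reduce: 503 ≡ 3 (mod 5). Now have (3/5).
5 ≡ 1 (mod 4), so quadratic reciprocity gives (3/5) = (5/3). Reduce: 5 ≡ 2 (mod 3). Now have (2/3).
Factor out 2: 2 = 2. Since 3 ≡ 3 (mod 8), (2/3) = -1. Now have -(1/3).
(1/3) = 1. Collecting the sign factors: -1.

-1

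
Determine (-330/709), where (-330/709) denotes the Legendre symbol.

Reduce the numerator: -330 ≡ 379 (mod 709), so (-330/709) = (379/709).
709 ≡ 1 (mod 4), so quadratic reciprocity gives (379/709) = (709/379). Reduce: 709 ≡ 330 (mod 379). Now have (330/379).
Factor out 2: 330 = 2·165. Since 379 ≡ 3 (mod 8), (2/379) = -1. Now have -(165/379).
165 ≡ 1 (mod 4), so quadratic reciprocity gives (165/379) = (379/165). Reduce: 379 ≡ 49 (mod 165). Now have -(49/165).
49 ≡ 1 (mod 4), so quadratic reciprocity gives (49/165) = (165/49). Reduce: 165 ≡ 18 (mod 49). Now have -(18/49).
Factor out 2: 18 = 2·9. Since 49 ≡ 1 (mod 8), (2/49) = +1. Now have -(9/49).
9 ≡ 1 (mod 4), so quadratic reciprocity gives (9/49) = (49/9). Reduce: 49 ≡ 4 (mod 9). Now have -(4/9).
Factor out 2: 4 = 2^2. Since 9 ≡ 1 (mod 8), (2/9) = +1, and (2/9)^2 = +1. Now have -(1/9).
(1/9) = 1. Collecting the sign factors: -1.

-1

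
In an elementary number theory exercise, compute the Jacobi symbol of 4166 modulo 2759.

(4166/2759)
  = (1407/2759)    [4166 ≡ 1407 mod 2759]
  = -(2759/1407)    [QR: both ≡ 3 mod 4, sign flips]
  = -(1352/1407)    [2759 ≡ 1352 mod 1407]
  = -(169/1407)    [1407 ≡ 7 mod 8 ⇒ (2/1407)^3 = +1]
  = -(1407/169)    [QR: 169 ≡ 1 mod 4, sign kept]
  = -(55/169)    [1407 ≡ 55 mod 169]
  = -(169/55)    [QR: 169 ≡ 1 mod 4, sign kept]
  = -(4/55)    [169 ≡ 4 mod 55]
  = -(1/55)    [55 ≡ 7 mod 8 ⇒ (2/55)^2 = +1]
  = -1    [(1/55) = 1]

-1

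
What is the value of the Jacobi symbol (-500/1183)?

(-500/1183)
  = (683/1183)    [-500 ≡ 683 mod 1183]
  = -(1183/683)    [QR: both ≡ 3 mod 4, sign flips]
  = -(500/683)    [1183 ≡ 500 mod 683]
  = -(125/683)    [683 ≡ 3 mod 8 ⇒ (2/683)^2 = +1]
  = -(683/125)    [QR: 125 ≡ 1 mod 4, sign kept]
  = -(58/125)    [683 ≡ 58 mod 125]
  = (29/125)    [125 ≡ 5 mod 8 ⇒ (2/125) = -1]
  = (125/29)    [QR: 29 ≡ 1 mod 4, sign kept]
  = (9/29)    [125 ≡ 9 mod 29]
  = (29/9)    [QR: 9 ≡ 1 mod 4, sign kept]
  = (2/9)    [29 ≡ 2 mod 9]
  = (1/9)    [9 ≡ 1 mod 8 ⇒ (2/9) = +1]
  = 1    [(1/9) = 1]

1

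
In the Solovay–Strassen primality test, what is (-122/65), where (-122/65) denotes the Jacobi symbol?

(-122/65)
  = (122/65)    [65 ≡ 1 mod 4 ⇒ (-1/65) = +1]
  = (57/65)    [122 ≡ 57 mod 65]
  = (65/57)    [QR: 57 ≡ 1 mod 4, sign kept]
  = (8/57)    [65 ≡ 8 mod 57]
  = (1/57)    [57 ≡ 1 mod 8 ⇒ (2/57)^3 = +1]
  = 1    [(1/57) = 1]

1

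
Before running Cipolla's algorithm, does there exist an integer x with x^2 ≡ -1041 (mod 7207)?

no

Reduce the numerator: -1041 ≡ 6166 (mod 7207), so (-1041|7207) = (6166|7207).
Factor out 2: 6166 = 2·3083. Since 7207 ≡ 7 (mod 8), (2|7207) = +1. Now have (3083|7207).
Both 3083 ≡ 3 and 7207 ≡ 3 (mod 4), so reciprocity gives (3083|7207) = -(7207|3083). Reduce: 7207 ≡ 1041 (mod 3083). Now have -(1041|3083).
1041 ≡ 1 (mod 4), so quadratic reciprocity gives (1041|3083) = (3083|1041). Reduce: 3083 ≡ 1001 (mod 1041). Now have -(1001|1041).
1001 ≡ 1 (mod 4), so quadratic reciprocity gives (1001|1041) = (1041|1001). Reduce: 1041 ≡ 40 (mod 1001). Now have -(40|1001).
Factor out 2: 40 = 2^3·5. Since 1001 ≡ 1 (mod 8), (2|1001) = +1, and (2|1001)^3 = +1. Now have -(5|1001).
5 ≡ 1 (mod 4), so quadratic reciprocity gives (5|1001) = (1001|5). Reduce: 1001 ≡ 1 (mod 5). Now have -(1|5).
(1|5) = 1. Collecting the sign factors: -1.
The Legendre symbol is -1, so x^2 ≡ -1041 (mod 7207) has no solution.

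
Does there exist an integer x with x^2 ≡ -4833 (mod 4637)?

Pull out -1: (-4833/4637) = (-1/4637)·(4833/4637). Since 4637 ≡ 1 (mod 4), (-1/4637) = +1. Now have (4833/4637).
Reduce the numerator: 4833 ≡ 196 (mod 4637), so (4833/4637) = (196/4637).
Factor out 2: 196 = 2^2·49. Since 4637 ≡ 5 (mod 8), (2/4637) = -1, and (2/4637)^2 = +1. Now have (49/4637).
49 ≡ 1 (mod 4), so quadratic reciprocity gives (49/4637) = (4637/49). Reduce: 4637 ≡ 31 (mod 49). Now have (31/49).
49 ≡ 1 (mod 4), so quadratic reciprocity gives (31/49) = (49/31). Reduce: 49 ≡ 18 (mod 31). Now have (18/31).
Factor out 2: 18 = 2·9. Since 31 ≡ 7 (mod 8), (2/31) = +1. Now have (9/31).
9 ≡ 1 (mod 4), so quadratic reciprocity gives (9/31) = (31/9). Reduce: 31 ≡ 4 (mod 9). Now have (4/9).
Factor out 2: 4 = 2^2. Since 9 ≡ 1 (mod 8), (2/9) = +1, and (2/9)^2 = +1. Now have (1/9).
(1/9) = 1. Collecting the sign factors: 1.
The Legendre symbol is 1, so x^2 ≡ -4833 (mod 4637) has solution.

yes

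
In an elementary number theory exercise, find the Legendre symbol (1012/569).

1

(1012/569)
  = (443/569)    [1012 ≡ 443 mod 569]
  = (569/443)    [QR: 569 ≡ 1 mod 4, sign kept]
  = (126/443)    [569 ≡ 126 mod 443]
  = -(63/443)    [443 ≡ 3 mod 8 ⇒ (2/443) = -1]
  = (443/63)    [QR: both ≡ 3 mod 4, sign flips]
  = (2/63)    [443 ≡ 2 mod 63]
  = (1/63)    [63 ≡ 7 mod 8 ⇒ (2/63) = +1]
  = 1    [(1/63) = 1]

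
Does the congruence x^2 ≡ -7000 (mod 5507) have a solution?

Pull out -1: (-7000/5507) = (-1/5507)·(7000/5507). Since 5507 ≡ 3 (mod 4), (-1/5507) = -1. Now have -(7000/5507).
Reduce the numerator: 7000 ≡ 1493 (mod 5507), so (7000/5507) = (1493/5507).
1493 ≡ 1 (mod 4), so quadratic reciprocity gives (1493/5507) = (5507/1493). Reduce: 5507 ≡ 1028 (mod 1493). Now have -(1028/1493).
Factor out 2: 1028 = 2^2·257. Since 1493 ≡ 5 (mod 8), (2/1493) = -1, and (2/1493)^2 = +1. Now have -(257/1493).
257 ≡ 1 (mod 4), so quadratic reciprocity gives (257/1493) = (1493/257). Reduce: 1493 ≡ 208 (mod 257). Now have -(208/257).
Factor out 2: 208 = 2^4·13. Since 257 ≡ 1 (mod 8), (2/257) = +1, and (2/257)^4 = +1. Now have -(13/257).
13 ≡ 1 (mod 4), so quadratic reciprocity gives (13/257) = (257/13). Reduce: 257 ≡ 10 (mod 13). Now have -(10/13).
Factor out 2: 10 = 2·5. Since 13 ≡ 5 (mod 8), (2/13) = -1. Now have (5/13).
5 ≡ 1 (mod 4), so quadratic reciprocity gives (5/13) = (13/5). Reduce: 13 ≡ 3 (mod 5). Now have (3/5).
5 ≡ 1 (mod 4), so quadratic reciprocity gives (3/5) = (5/3). Reduce: 5 ≡ 2 (mod 3). Now have (2/3).
Factor out 2: 2 = 2. Since 3 ≡ 3 (mod 8), (2/3) = -1. Now have -(1/3).
(1/3) = 1. Collecting the sign factors: -1.
The Legendre symbol is -1, so x^2 ≡ -7000 (mod 5507) has no solution.

no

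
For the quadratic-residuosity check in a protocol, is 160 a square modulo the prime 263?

(160/263)
  = (5/263)    [263 ≡ 7 mod 8 ⇒ (2/263)^5 = +1]
  = (263/5)    [QR: 5 ≡ 1 mod 4, sign kept]
  = (3/5)    [263 ≡ 3 mod 5]
  = (5/3)    [QR: 5 ≡ 1 mod 4, sign kept]
  = (2/3)    [5 ≡ 2 mod 3]
  = -(1/3)    [3 ≡ 3 mod 8 ⇒ (2/3) = -1]
  = -1    [(1/3) = 1]
(160/263) = -1, and 263 is prime, so 160 is not a quadratic residue mod 263.

no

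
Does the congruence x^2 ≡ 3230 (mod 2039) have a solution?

no

(3230|2039)
  = (1191|2039)    [3230 ≡ 1191 mod 2039]
  = -(2039|1191)    [QR: both ≡ 3 mod 4, sign flips]
  = -(848|1191)    [2039 ≡ 848 mod 1191]
  = -(53|1191)    [1191 ≡ 7 mod 8 ⇒ (2|1191)^4 = +1]
  = -(1191|53)    [QR: 53 ≡ 1 mod 4, sign kept]
  = -(25|53)    [1191 ≡ 25 mod 53]
  = -(53|25)    [QR: 25 ≡ 1 mod 4, sign kept]
  = -(3|25)    [53 ≡ 3 mod 25]
  = -(25|3)    [QR: 25 ≡ 1 mod 4, sign kept]
  = -(1|3)    [25 ≡ 1 mod 3]
  = -1    [(1|3) = 1]
(3230|2039) = -1, and 2039 is prime, so 3230 is not a quadratic residue mod 2039.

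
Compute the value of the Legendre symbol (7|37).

1

(7|37)
  = (37|7)    [QR: 37 ≡ 1 mod 4, sign kept]
  = (2|7)    [37 ≡ 2 mod 7]
  = (1|7)    [7 ≡ 7 mod 8 ⇒ (2|7) = +1]
  = 1    [(1|7) = 1]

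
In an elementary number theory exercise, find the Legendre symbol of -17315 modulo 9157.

(-17315|9157)
  = (17315|9157)    [9157 ≡ 1 mod 4 ⇒ (-1|9157) = +1]
  = (8158|9157)    [17315 ≡ 8158 mod 9157]
  = -(4079|9157)    [9157 ≡ 5 mod 8 ⇒ (2|9157) = -1]
  = -(9157|4079)    [QR: 9157 ≡ 1 mod 4, sign kept]
  = -(999|4079)    [9157 ≡ 999 mod 4079]
  = (4079|999)    [QR: both ≡ 3 mod 4, sign flips]
  = (83|999)    [4079 ≡ 83 mod 999]
  = -(999|83)    [QR: both ≡ 3 mod 4, sign flips]
  = -(3|83)    [999 ≡ 3 mod 83]
  = (83|3)    [QR: both ≡ 3 mod 4, sign flips]
  = (2|3)    [83 ≡ 2 mod 3]
  = -(1|3)    [3 ≡ 3 mod 8 ⇒ (2|3) = -1]
  = -1    [(1|3) = 1]

-1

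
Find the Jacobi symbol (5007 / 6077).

(5007 / 6077)
  = (6077 / 5007)    [QR: 6077 ≡ 1 mod 4, sign kept]
  = (1070 / 5007)    [6077 ≡ 1070 mod 5007]
  = (535 / 5007)    [5007 ≡ 7 mod 8 ⇒ (2 / 5007) = +1]
  = -(5007 / 535)    [QR: both ≡ 3 mod 4, sign flips]
  = -(192 / 535)    [5007 ≡ 192 mod 535]
  = -(3 / 535)    [535 ≡ 7 mod 8 ⇒ (2 / 535)^6 = +1]
  = (535 / 3)    [QR: both ≡ 3 mod 4, sign flips]
  = (1 / 3)    [535 ≡ 1 mod 3]
  = 1    [(1 / 3) = 1]

1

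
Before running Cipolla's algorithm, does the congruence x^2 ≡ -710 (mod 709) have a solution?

yes

Reduce the numerator: -710 ≡ 708 (mod 709), so (-710|709) = (708|709).
Factor out 2: 708 = 2^2·177. Since 709 ≡ 5 (mod 8), (2|709) = -1, and (2|709)^2 = +1. Now have (177|709).
177 ≡ 1 (mod 4), so quadratic reciprocity gives (177|709) = (709|177). Reduce: 709 ≡ 1 (mod 177). Now have (1|177).
(1|177) = 1. Collecting the sign factors: 1.
(-710|709) = 1, and 709 is prime, so -710 is a quadratic residue mod 709.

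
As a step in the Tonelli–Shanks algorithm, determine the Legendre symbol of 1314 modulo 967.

1

Reduce the numerator: 1314 ≡ 347 (mod 967), so (1314/967) = (347/967).
Both 347 ≡ 3 and 967 ≡ 3 (mod 4), so reciprocity gives (347/967) = -(967/347). Reduce: 967 ≡ 273 (mod 347). Now have -(273/347).
273 ≡ 1 (mod 4), so quadratic reciprocity gives (273/347) = (347/273). Reduce: 347 ≡ 74 (mod 273). Now have -(74/273).
Factor out 2: 74 = 2·37. Since 273 ≡ 1 (mod 8), (2/273) = +1. Now have -(37/273).
37 ≡ 1 (mod 4), so quadratic reciprocity gives (37/273) = (273/37). Reduce: 273 ≡ 14 (mod 37). Now have -(14/37).
Factor out 2: 14 = 2·7. Since 37 ≡ 5 (mod 8), (2/37) = -1. Now have (7/37).
37 ≡ 1 (mod 4), so quadratic reciprocity gives (7/37) = (37/7). Reduce: 37 ≡ 2 (mod 7). Now have (2/7).
Factor out 2: 2 = 2. Since 7 ≡ 7 (mod 8), (2/7) = +1. Now have (1/7).
(1/7) = 1. Collecting the sign factors: 1.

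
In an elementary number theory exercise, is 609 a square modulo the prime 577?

(609/577)
  = (32/577)    [609 ≡ 32 mod 577]
  = (1/577)    [577 ≡ 1 mod 8 ⇒ (2/577)^5 = +1]
  = 1    [(1/577) = 1]
The Legendre symbol is 1, so x^2 ≡ 609 (mod 577) has solution.

yes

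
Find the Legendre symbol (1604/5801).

-1

(1604/5801)
  = (401/5801)    [5801 ≡ 1 mod 8 ⇒ (2/5801)^2 = +1]
  = (5801/401)    [QR: 401 ≡ 1 mod 4, sign kept]
  = (187/401)    [5801 ≡ 187 mod 401]
  = (401/187)    [QR: 401 ≡ 1 mod 4, sign kept]
  = (27/187)    [401 ≡ 27 mod 187]
  = -(187/27)    [QR: both ≡ 3 mod 4, sign flips]
  = -(25/27)    [187 ≡ 25 mod 27]
  = -(27/25)    [QR: 25 ≡ 1 mod 4, sign kept]
  = -(2/25)    [27 ≡ 2 mod 25]
  = -(1/25)    [25 ≡ 1 mod 8 ⇒ (2/25) = +1]
  = -1    [(1/25) = 1]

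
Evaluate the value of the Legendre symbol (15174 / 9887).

-1

Reduce the numerator: 15174 ≡ 5287 (mod 9887), so (15174 / 9887) = (5287 / 9887).
Both 5287 ≡ 3 and 9887 ≡ 3 (mod 4), so reciprocity gives (5287 / 9887) = -(9887 / 5287). Reduce: 9887 ≡ 4600 (mod 5287). Now have -(4600 / 5287).
Factor out 2: 4600 = 2^3·575. Since 5287 ≡ 7 (mod 8), (2 / 5287) = +1, and (2 / 5287)^3 = +1. Now have -(575 / 5287).
Both 575 ≡ 3 and 5287 ≡ 3 (mod 4), so reciprocity gives (575 / 5287) = -(5287 / 575). Reduce: 5287 ≡ 112 (mod 575). Now have (112 / 575).
Factor out 2: 112 = 2^4·7. Since 575 ≡ 7 (mod 8), (2 / 575) = +1, and (2 / 575)^4 = +1. Now have (7 / 575).
Both 7 ≡ 3 and 575 ≡ 3 (mod 4), so reciprocity gives (7 / 575) = -(575 / 7). Reduce: 575 ≡ 1 (mod 7). Now have -(1 / 7).
(1 / 7) = 1. Collecting the sign factors: -1.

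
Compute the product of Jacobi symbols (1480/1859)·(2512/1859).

-1

By multiplicativity, (1480·2512/1859) = (1480/1859)·(2512/1859).
First factor (1480/1859):
Factor out 2: 1480 = 2^3·185. Since 1859 ≡ 3 (mod 8), (2/1859) = -1, and (2/1859)^3 = -1. Now have -(185/1859).
185 ≡ 1 (mod 4), so quadratic reciprocity gives (185/1859) = (1859/185). Reduce: 1859 ≡ 9 (mod 185). Now have -(9/185).
9 ≡ 1 (mod 4), so quadratic reciprocity gives (9/185) = (185/9). Reduce: 185 ≡ 5 (mod 9). Now have -(5/9).
5 ≡ 1 (mod 4), so quadratic reciprocity gives (5/9) = (9/5). Reduce: 9 ≡ 4 (mod 5). Now have -(4/5).
Factor out 2: 4 = 2^2. Since 5 ≡ 5 (mod 8), (2/5) = -1, and (2/5)^2 = +1. Now have -(1/5).
(1/5) = 1. Collecting the sign factors: -1.
Second factor (2512/1859):
Reduce the numerator: 2512 ≡ 653 (mod 1859), so (2512/1859) = (653/1859).
653 ≡ 1 (mod 4), so quadratic reciprocity gives (653/1859) = (1859/653). Reduce: 1859 ≡ 553 (mod 653). Now have (553/653).
553 ≡ 1 (mod 4), so quadratic reciprocity gives (553/653) = (653/553). Reduce: 653 ≡ 100 (mod 553). Now have (100/553).
Factor out 2: 100 = 2^2·25. Since 553 ≡ 1 (mod 8), (2/553) = +1, and (2/553)^2 = +1. Now have (25/553).
25 ≡ 1 (mod 4), so quadratic reciprocity gives (25/553) = (553/25). Reduce: 553 ≡ 3 (mod 25). Now have (3/25).
25 ≡ 1 (mod 4), so quadratic reciprocity gives (3/25) = (25/3). Reduce: 25 ≡ 1 (mod 3). Now have (1/3).
(1/3) = 1. Collecting the sign factors: 1.
Product: (-1)·(1) = -1.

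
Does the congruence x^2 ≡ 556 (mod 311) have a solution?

yes

(556|311)
  = (245|311)    [556 ≡ 245 mod 311]
  = (311|245)    [QR: 245 ≡ 1 mod 4, sign kept]
  = (66|245)    [311 ≡ 66 mod 245]
  = -(33|245)    [245 ≡ 5 mod 8 ⇒ (2|245) = -1]
  = -(245|33)    [QR: 33 ≡ 1 mod 4, sign kept]
  = -(14|33)    [245 ≡ 14 mod 33]
  = -(7|33)    [33 ≡ 1 mod 8 ⇒ (2|33) = +1]
  = -(33|7)    [QR: 33 ≡ 1 mod 4, sign kept]
  = -(5|7)    [33 ≡ 5 mod 7]
  = -(7|5)    [QR: 5 ≡ 1 mod 4, sign kept]
  = -(2|5)    [7 ≡ 2 mod 5]
  = (1|5)    [5 ≡ 5 mod 8 ⇒ (2|5) = -1]
  = 1    [(1|5) = 1]
(556|311) = 1, and 311 is prime, so 556 is a quadratic residue mod 311.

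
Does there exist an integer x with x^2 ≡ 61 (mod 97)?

yes

61 ≡ 1 (mod 4), so quadratic reciprocity gives (61/97) = (97/61). Reduce: 97 ≡ 36 (mod 61). Now have (36/61).
Factor out 2: 36 = 2^2·9. Since 61 ≡ 5 (mod 8), (2/61) = -1, and (2/61)^2 = +1. Now have (9/61).
9 ≡ 1 (mod 4), so quadratic reciprocity gives (9/61) = (61/9). Reduce: 61 ≡ 7 (mod 9). Now have (7/9).
9 ≡ 1 (mod 4), so quadratic reciprocity gives (7/9) = (9/7). Reduce: 9 ≡ 2 (mod 7). Now have (2/7).
Factor out 2: 2 = 2. Since 7 ≡ 7 (mod 8), (2/7) = +1. Now have (1/7).
(1/7) = 1. Collecting the sign factors: 1.
(61/97) = 1, and 97 is prime, so 61 is a quadratic residue mod 97.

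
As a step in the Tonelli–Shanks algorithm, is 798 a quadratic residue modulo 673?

Reduce the numerator: 798 ≡ 125 (mod 673), so (798/673) = (125/673).
125 ≡ 1 (mod 4), so quadratic reciprocity gives (125/673) = (673/125). Reduce: 673 ≡ 48 (mod 125). Now have (48/125).
Factor out 2: 48 = 2^4·3. Since 125 ≡ 5 (mod 8), (2/125) = -1, and (2/125)^4 = +1. Now have (3/125).
125 ≡ 1 (mod 4), so quadratic reciprocity gives (3/125) = (125/3). Reduce: 125 ≡ 2 (mod 3). Now have (2/3).
Factor out 2: 2 = 2. Since 3 ≡ 3 (mod 8), (2/3) = -1. Now have -(1/3).
(1/3) = 1. Collecting the sign factors: -1.
(798/673) = -1, and 673 is prime, so 798 is not a quadratic residue mod 673.

no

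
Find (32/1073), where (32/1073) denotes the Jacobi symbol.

1

(32/1073)
  = (1/1073)    [1073 ≡ 1 mod 8 ⇒ (2/1073)^5 = +1]
  = 1    [(1/1073) = 1]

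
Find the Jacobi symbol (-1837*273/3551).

-1

By multiplicativity, (-1837·273/3551) = (-1837/3551)·(273/3551).
First factor (-1837/3551):
(-1837/3551)
  = (1714/3551)    [-1837 ≡ 1714 mod 3551]
  = (857/3551)    [3551 ≡ 7 mod 8 ⇒ (2/3551) = +1]
  = (3551/857)    [QR: 857 ≡ 1 mod 4, sign kept]
  = (123/857)    [3551 ≡ 123 mod 857]
  = (857/123)    [QR: 857 ≡ 1 mod 4, sign kept]
  = (119/123)    [857 ≡ 119 mod 123]
  = -(123/119)    [QR: both ≡ 3 mod 4, sign flips]
  = -(4/119)    [123 ≡ 4 mod 119]
  = -(1/119)    [119 ≡ 7 mod 8 ⇒ (2/119)^2 = +1]
  = -1    [(1/119) = 1]
Second factor (273/3551):
(273/3551)
  = (3551/273)    [QR: 273 ≡ 1 mod 4, sign kept]
  = (2/273)    [3551 ≡ 2 mod 273]
  = (1/273)    [273 ≡ 1 mod 8 ⇒ (2/273) = +1]
  = 1    [(1/273) = 1]
Product: (-1)·(1) = -1.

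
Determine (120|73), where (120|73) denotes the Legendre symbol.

-1

(120|73)
  = (47|73)    [120 ≡ 47 mod 73]
  = (73|47)    [QR: 73 ≡ 1 mod 4, sign kept]
  = (26|47)    [73 ≡ 26 mod 47]
  = (13|47)    [47 ≡ 7 mod 8 ⇒ (2|47) = +1]
  = (47|13)    [QR: 13 ≡ 1 mod 4, sign kept]
  = (8|13)    [47 ≡ 8 mod 13]
  = -(1|13)    [13 ≡ 5 mod 8 ⇒ (2|13)^3 = -1]
  = -1    [(1|13) = 1]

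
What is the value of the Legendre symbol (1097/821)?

(1097/821)
  = (276/821)    [1097 ≡ 276 mod 821]
  = (69/821)    [821 ≡ 5 mod 8 ⇒ (2/821)^2 = +1]
  = (821/69)    [QR: 69 ≡ 1 mod 4, sign kept]
  = (62/69)    [821 ≡ 62 mod 69]
  = -(31/69)    [69 ≡ 5 mod 8 ⇒ (2/69) = -1]
  = -(69/31)    [QR: 69 ≡ 1 mod 4, sign kept]
  = -(7/31)    [69 ≡ 7 mod 31]
  = (31/7)    [QR: both ≡ 3 mod 4, sign flips]
  = (3/7)    [31 ≡ 3 mod 7]
  = -(7/3)    [QR: both ≡ 3 mod 4, sign flips]
  = -(1/3)    [7 ≡ 1 mod 3]
  = -1    [(1/3) = 1]

-1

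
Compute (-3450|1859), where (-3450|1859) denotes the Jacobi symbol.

1

Pull out -1: (-3450|1859) = (-1|1859)·(3450|1859). Since 1859 ≡ 3 (mod 4), (-1|1859) = -1. Now have -(3450|1859).
Reduce the numerator: 3450 ≡ 1591 (mod 1859), so (3450|1859) = (1591|1859).
Both 1591 ≡ 3 and 1859 ≡ 3 (mod 4), so reciprocity gives (1591|1859) = -(1859|1591). Reduce: 1859 ≡ 268 (mod 1591). Now have (268|1591).
Factor out 2: 268 = 2^2·67. Since 1591 ≡ 7 (mod 8), (2|1591) = +1, and (2|1591)^2 = +1. Now have (67|1591).
Both 67 ≡ 3 and 1591 ≡ 3 (mod 4), so reciprocity gives (67|1591) = -(1591|67). Reduce: 1591 ≡ 50 (mod 67). Now have -(50|67).
Factor out 2: 50 = 2·25. Since 67 ≡ 3 (mod 8), (2|67) = -1. Now have (25|67).
25 ≡ 1 (mod 4), so quadratic reciprocity gives (25|67) = (67|25). Reduce: 67 ≡ 17 (mod 25). Now have (17|25).
17 ≡ 1 (mod 4), so quadratic reciprocity gives (17|25) = (25|17). Reduce: 25 ≡ 8 (mod 17). Now have (8|17).
Factor out 2: 8 = 2^3. Since 17 ≡ 1 (mod 8), (2|17) = +1, and (2|17)^3 = +1. Now have (1|17).
(1|17) = 1. Collecting the sign factors: 1.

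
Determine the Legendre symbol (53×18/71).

-1

By multiplicativity, (53·18/71) = (53/71)·(18/71).
First factor (53/71):
53 ≡ 1 (mod 4), so quadratic reciprocity gives (53/71) = (71/53). Reduce: 71 ≡ 18 (mod 53). Now have (18/53).
Factor out 2: 18 = 2·9. Since 53 ≡ 5 (mod 8), (2/53) = -1. Now have -(9/53).
9 ≡ 1 (mod 4), so quadratic reciprocity gives (9/53) = (53/9). Reduce: 53 ≡ 8 (mod 9). Now have -(8/9).
Factor out 2: 8 = 2^3. Since 9 ≡ 1 (mod 8), (2/9) = +1, and (2/9)^3 = +1. Now have -(1/9).
(1/9) = 1. Collecting the sign factors: -1.
Second factor (18/71):
Factor out 2: 18 = 2·9. Since 71 ≡ 7 (mod 8), (2/71) = +1. Now have (9/71).
9 ≡ 1 (mod 4), so quadratic reciprocity gives (9/71) = (71/9). Reduce: 71 ≡ 8 (mod 9). Now have (8/9).
Factor out 2: 8 = 2^3. Since 9 ≡ 1 (mod 8), (2/9) = +1, and (2/9)^3 = +1. Now have (1/9).
(1/9) = 1. Collecting the sign factors: 1.
Product: (-1)·(1) = -1.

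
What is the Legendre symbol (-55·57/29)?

By multiplicativity, (-55·57/29) = (-55/29)·(57/29).
First factor (-55/29):
(-55/29)
  = (3/29)    [-55 ≡ 3 mod 29]
  = (29/3)    [QR: 29 ≡ 1 mod 4, sign kept]
  = (2/3)    [29 ≡ 2 mod 3]
  = -(1/3)    [3 ≡ 3 mod 8 ⇒ (2/3) = -1]
  = -1    [(1/3) = 1]
Second factor (57/29):
(57/29)
  = (28/29)    [57 ≡ 28 mod 29]
  = (7/29)    [29 ≡ 5 mod 8 ⇒ (2/29)^2 = +1]
  = (29/7)    [QR: 29 ≡ 1 mod 4, sign kept]
  = (1/7)    [29 ≡ 1 mod 7]
  = 1    [(1/7) = 1]
Product: (-1)·(1) = -1.

-1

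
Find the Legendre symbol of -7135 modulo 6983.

Pull out -1: (-7135/6983) = (-1/6983)·(7135/6983). Since 6983 ≡ 3 (mod 4), (-1/6983) = -1. Now have -(7135/6983).
Reduce the numerator: 7135 ≡ 152 (mod 6983), so (7135/6983) = (152/6983).
Factor out 2: 152 = 2^3·19. Since 6983 ≡ 7 (mod 8), (2/6983) = +1, and (2/6983)^3 = +1. Now have -(19/6983).
Both 19 ≡ 3 and 6983 ≡ 3 (mod 4), so reciprocity gives (19/6983) = -(6983/19). Reduce: 6983 ≡ 10 (mod 19). Now have (10/19).
Factor out 2: 10 = 2·5. Since 19 ≡ 3 (mod 8), (2/19) = -1. Now have -(5/19).
5 ≡ 1 (mod 4), so quadratic reciprocity gives (5/19) = (19/5). Reduce: 19 ≡ 4 (mod 5). Now have -(4/5).
Factor out 2: 4 = 2^2. Since 5 ≡ 5 (mod 8), (2/5) = -1, and (2/5)^2 = +1. Now have -(1/5).
(1/5) = 1. Collecting the sign factors: -1.

-1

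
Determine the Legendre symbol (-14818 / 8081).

(-14818 / 8081)
  = (1344 / 8081)    [-14818 ≡ 1344 mod 8081]
  = (21 / 8081)    [8081 ≡ 1 mod 8 ⇒ (2 / 8081)^6 = +1]
  = (8081 / 21)    [QR: 21 ≡ 1 mod 4, sign kept]
  = (17 / 21)    [8081 ≡ 17 mod 21]
  = (21 / 17)    [QR: 17 ≡ 1 mod 4, sign kept]
  = (4 / 17)    [21 ≡ 4 mod 17]
  = (1 / 17)    [17 ≡ 1 mod 8 ⇒ (2 / 17)^2 = +1]
  = 1    [(1 / 17) = 1]

1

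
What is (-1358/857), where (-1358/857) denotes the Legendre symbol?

(-1358/857)
  = (356/857)    [-1358 ≡ 356 mod 857]
  = (89/857)    [857 ≡ 1 mod 8 ⇒ (2/857)^2 = +1]
  = (857/89)    [QR: 89 ≡ 1 mod 4, sign kept]
  = (56/89)    [857 ≡ 56 mod 89]
  = (7/89)    [89 ≡ 1 mod 8 ⇒ (2/89)^3 = +1]
  = (89/7)    [QR: 89 ≡ 1 mod 4, sign kept]
  = (5/7)    [89 ≡ 5 mod 7]
  = (7/5)    [QR: 5 ≡ 1 mod 4, sign kept]
  = (2/5)    [7 ≡ 2 mod 5]
  = -(1/5)    [5 ≡ 5 mod 8 ⇒ (2/5) = -1]
  = -1    [(1/5) = 1]

-1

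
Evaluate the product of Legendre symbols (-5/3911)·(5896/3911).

1

By multiplicativity, (-5·5896/3911) = (-5/3911)·(5896/3911).
First factor (-5/3911):
(-5/3911)
  = (3906/3911)    [-5 ≡ 3906 mod 3911]
  = (1953/3911)    [3911 ≡ 7 mod 8 ⇒ (2/3911) = +1]
  = (3911/1953)    [QR: 1953 ≡ 1 mod 4, sign kept]
  = (5/1953)    [3911 ≡ 5 mod 1953]
  = (1953/5)    [QR: 5 ≡ 1 mod 4, sign kept]
  = (3/5)    [1953 ≡ 3 mod 5]
  = (5/3)    [QR: 5 ≡ 1 mod 4, sign kept]
  = (2/3)    [5 ≡ 2 mod 3]
  = -(1/3)    [3 ≡ 3 mod 8 ⇒ (2/3) = -1]
  = -1    [(1/3) = 1]
Second factor (5896/3911):
(5896/3911)
  = (1985/3911)    [5896 ≡ 1985 mod 3911]
  = (3911/1985)    [QR: 1985 ≡ 1 mod 4, sign kept]
  = (1926/1985)    [3911 ≡ 1926 mod 1985]
  = (963/1985)    [1985 ≡ 1 mod 8 ⇒ (2/1985) = +1]
  = (1985/963)    [QR: 1985 ≡ 1 mod 4, sign kept]
  = (59/963)    [1985 ≡ 59 mod 963]
  = -(963/59)    [QR: both ≡ 3 mod 4, sign flips]
  = -(19/59)    [963 ≡ 19 mod 59]
  = (59/19)    [QR: both ≡ 3 mod 4, sign flips]
  = (2/19)    [59 ≡ 2 mod 19]
  = -(1/19)    [19 ≡ 3 mod 8 ⇒ (2/19) = -1]
  = -1    [(1/19) = 1]
Product: (-1)·(-1) = 1.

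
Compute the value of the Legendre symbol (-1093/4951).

(-1093/4951)
  = -(1093/4951)    [4951 ≡ 3 mod 4 ⇒ (-1/4951) = -1]
  = -(4951/1093)    [QR: 1093 ≡ 1 mod 4, sign kept]
  = -(579/1093)    [4951 ≡ 579 mod 1093]
  = -(1093/579)    [QR: 1093 ≡ 1 mod 4, sign kept]
  = -(514/579)    [1093 ≡ 514 mod 579]
  = (257/579)    [579 ≡ 3 mod 8 ⇒ (2/579) = -1]
  = (579/257)    [QR: 257 ≡ 1 mod 4, sign kept]
  = (65/257)    [579 ≡ 65 mod 257]
  = (257/65)    [QR: 65 ≡ 1 mod 4, sign kept]
  = (62/65)    [257 ≡ 62 mod 65]
  = (31/65)    [65 ≡ 1 mod 8 ⇒ (2/65) = +1]
  = (65/31)    [QR: 65 ≡ 1 mod 4, sign kept]
  = (3/31)    [65 ≡ 3 mod 31]
  = -(31/3)    [QR: both ≡ 3 mod 4, sign flips]
  = -(1/3)    [31 ≡ 1 mod 3]
  = -1    [(1/3) = 1]

-1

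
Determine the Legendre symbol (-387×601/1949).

-1

By multiplicativity, (-387·601/1949) = (-387/1949)·(601/1949).
First factor (-387/1949):
Pull out -1: (-387/1949) = (-1/1949)·(387/1949). Since 1949 ≡ 1 (mod 4), (-1/1949) = +1. Now have (387/1949).
1949 ≡ 1 (mod 4), so quadratic reciprocity gives (387/1949) = (1949/387). Reduce: 1949 ≡ 14 (mod 387). Now have (14/387).
Factor out 2: 14 = 2·7. Since 387 ≡ 3 (mod 8), (2/387) = -1. Now have -(7/387).
Both 7 ≡ 3 and 387 ≡ 3 (mod 4), so reciprocity gives (7/387) = -(387/7). Reduce: 387 ≡ 2 (mod 7). Now have (2/7).
Factor out 2: 2 = 2. Since 7 ≡ 7 (mod 8), (2/7) = +1. Now have (1/7).
(1/7) = 1. Collecting the sign factors: 1.
Second factor (601/1949):
601 ≡ 1 (mod 4), so quadratic reciprocity gives (601/1949) = (1949/601). Reduce: 1949 ≡ 146 (mod 601). Now have (146/601).
Factor out 2: 146 = 2·73. Since 601 ≡ 1 (mod 8), (2/601) = +1. Now have (73/601).
73 ≡ 1 (mod 4), so quadratic reciprocity gives (73/601) = (601/73). Reduce: 601 ≡ 17 (mod 73). Now have (17/73).
17 ≡ 1 (mod 4), so quadratic reciprocity gives (17/73) = (73/17). Reduce: 73 ≡ 5 (mod 17). Now have (5/17).
5 ≡ 1 (mod 4), so quadratic reciprocity gives (5/17) = (17/5). Reduce: 17 ≡ 2 (mod 5). Now have (2/5).
Factor out 2: 2 = 2. Since 5 ≡ 5 (mod 8), (2/5) = -1. Now have -(1/5).
(1/5) = 1. Collecting the sign factors: -1.
Product: (1)·(-1) = -1.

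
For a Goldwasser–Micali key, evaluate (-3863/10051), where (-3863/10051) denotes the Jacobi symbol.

(-3863/10051)
  = -(3863/10051)    [10051 ≡ 3 mod 4 ⇒ (-1/10051) = -1]
  = (10051/3863)    [QR: both ≡ 3 mod 4, sign flips]
  = (2325/3863)    [10051 ≡ 2325 mod 3863]
  = (3863/2325)    [QR: 2325 ≡ 1 mod 4, sign kept]
  = (1538/2325)    [3863 ≡ 1538 mod 2325]
  = -(769/2325)    [2325 ≡ 5 mod 8 ⇒ (2/2325) = -1]
  = -(2325/769)    [QR: 769 ≡ 1 mod 4, sign kept]
  = -(18/769)    [2325 ≡ 18 mod 769]
  = -(9/769)    [769 ≡ 1 mod 8 ⇒ (2/769) = +1]
  = -(769/9)    [QR: 9 ≡ 1 mod 4, sign kept]
  = -(4/9)    [769 ≡ 4 mod 9]
  = -(1/9)    [9 ≡ 1 mod 8 ⇒ (2/9)^2 = +1]
  = -1    [(1/9) = 1]

-1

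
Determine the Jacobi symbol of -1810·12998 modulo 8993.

By multiplicativity, (-1810·12998|8993) = (-1810|8993)·(12998|8993).
First factor (-1810|8993):
(-1810|8993)
  = (7183|8993)    [-1810 ≡ 7183 mod 8993]
  = (8993|7183)    [QR: 8993 ≡ 1 mod 4, sign kept]
  = (1810|7183)    [8993 ≡ 1810 mod 7183]
  = (905|7183)    [7183 ≡ 7 mod 8 ⇒ (2|7183) = +1]
  = (7183|905)    [QR: 905 ≡ 1 mod 4, sign kept]
  = (848|905)    [7183 ≡ 848 mod 905]
  = (53|905)    [905 ≡ 1 mod 8 ⇒ (2|905)^4 = +1]
  = (905|53)    [QR: 53 ≡ 1 mod 4, sign kept]
  = (4|53)    [905 ≡ 4 mod 53]
  = (1|53)    [53 ≡ 5 mod 8 ⇒ (2|53)^2 = +1]
  = 1    [(1|53) = 1]
Second factor (12998|8993):
(12998|8993)
  = (4005|8993)    [12998 ≡ 4005 mod 8993]
  = (8993|4005)    [QR: 4005 ≡ 1 mod 4, sign kept]
  = (983|4005)    [8993 ≡ 983 mod 4005]
  = (4005|983)    [QR: 4005 ≡ 1 mod 4, sign kept]
  = (73|983)    [4005 ≡ 73 mod 983]
  = (983|73)    [QR: 73 ≡ 1 mod 4, sign kept]
  = (34|73)    [983 ≡ 34 mod 73]
  = (17|73)    [73 ≡ 1 mod 8 ⇒ (2|73) = +1]
  = (73|17)    [QR: 17 ≡ 1 mod 4, sign kept]
  = (5|17)    [73 ≡ 5 mod 17]
  = (17|5)    [QR: 5 ≡ 1 mod 4, sign kept]
  = (2|5)    [17 ≡ 2 mod 5]
  = -(1|5)    [5 ≡ 5 mod 8 ⇒ (2|5) = -1]
  = -1    [(1|5) = 1]
Product: (1)·(-1) = -1.

-1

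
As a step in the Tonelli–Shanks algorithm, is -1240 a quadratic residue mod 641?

(-1240/641)
  = (1240/641)    [641 ≡ 1 mod 4 ⇒ (-1/641) = +1]
  = (599/641)    [1240 ≡ 599 mod 641]
  = (641/599)    [QR: 641 ≡ 1 mod 4, sign kept]
  = (42/599)    [641 ≡ 42 mod 599]
  = (21/599)    [599 ≡ 7 mod 8 ⇒ (2/599) = +1]
  = (599/21)    [QR: 21 ≡ 1 mod 4, sign kept]
  = (11/21)    [599 ≡ 11 mod 21]
  = (21/11)    [QR: 21 ≡ 1 mod 4, sign kept]
  = (10/11)    [21 ≡ 10 mod 11]
  = -(5/11)    [11 ≡ 3 mod 8 ⇒ (2/11) = -1]
  = -(11/5)    [QR: 5 ≡ 1 mod 4, sign kept]
  = -(1/5)    [11 ≡ 1 mod 5]
  = -1    [(1/5) = 1]
The Legendre symbol is -1, so x^2 ≡ -1240 (mod 641) has no solution.

no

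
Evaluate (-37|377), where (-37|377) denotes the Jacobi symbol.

1

Pull out -1: (-37|377) = (-1|377)·(37|377). Since 377 ≡ 1 (mod 4), (-1|377) = +1. Now have (37|377).
37 ≡ 1 (mod 4), so quadratic reciprocity gives (37|377) = (377|37). Reduce: 377 ≡ 7 (mod 37). Now have (7|37).
37 ≡ 1 (mod 4), so quadratic reciprocity gives (7|37) = (37|7). Reduce: 37 ≡ 2 (mod 7). Now have (2|7).
Factor out 2: 2 = 2. Since 7 ≡ 7 (mod 8), (2|7) = +1. Now have (1|7).
(1|7) = 1. Collecting the sign factors: 1.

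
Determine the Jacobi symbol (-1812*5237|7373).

By multiplicativity, (-1812·5237|7373) = (-1812|7373)·(5237|7373).
First factor (-1812|7373):
Reduce the numerator: -1812 ≡ 5561 (mod 7373), so (-1812|7373) = (5561|7373).
5561 ≡ 1 (mod 4), so quadratic reciprocity gives (5561|7373) = (7373|5561). Reduce: 7373 ≡ 1812 (mod 5561). Now have (1812|5561).
Factor out 2: 1812 = 2^2·453. Since 5561 ≡ 1 (mod 8), (2|5561) = +1, and (2|5561)^2 = +1. Now have (453|5561).
453 ≡ 1 (mod 4), so quadratic reciprocity gives (453|5561) = (5561|453). Reduce: 5561 ≡ 125 (mod 453). Now have (125|453).
125 ≡ 1 (mod 4), so quadratic reciprocity gives (125|453) = (453|125). Reduce: 453 ≡ 78 (mod 125). Now have (78|125).
Factor out 2: 78 = 2·39. Since 125 ≡ 5 (mod 8), (2|125) = -1. Now have -(39|125).
125 ≡ 1 (mod 4), so quadratic reciprocity gives (39|125) = (125|39). Reduce: 125 ≡ 8 (mod 39). Now have -(8|39).
Factor out 2: 8 = 2^3. Since 39 ≡ 7 (mod 8), (2|39) = +1, and (2|39)^3 = +1. Now have -(1|39).
(1|39) = 1. Collecting the sign factors: -1.
Second factor (5237|7373):
5237 ≡ 1 (mod 4), so quadratic reciprocity gives (5237|7373) = (7373|5237). Reduce: 7373 ≡ 2136 (mod 5237). Now have (2136|5237).
Factor out 2: 2136 = 2^3·267. Since 5237 ≡ 5 (mod 8), (2|5237) = -1, and (2|5237)^3 = -1. Now have -(267|5237).
5237 ≡ 1 (mod 4), so quadratic reciprocity gives (267|5237) = (5237|267). Reduce: 5237 ≡ 164 (mod 267). Now have -(164|267).
Factor out 2: 164 = 2^2·41. Since 267 ≡ 3 (mod 8), (2|267) = -1, and (2|267)^2 = +1. Now have -(41|267).
41 ≡ 1 (mod 4), so quadratic reciprocity gives (41|267) = (267|41). Reduce: 267 ≡ 21 (mod 41). Now have -(21|41).
21 ≡ 1 (mod 4), so quadratic reciprocity gives (21|41) = (41|21). Reduce: 41 ≡ 20 (mod 21). Now have -(20|21).
Factor out 2: 20 = 2^2·5. Since 21 ≡ 5 (mod 8), (2|21) = -1, and (2|21)^2 = +1. Now have -(5|21).
5 ≡ 1 (mod 4), so quadratic reciprocity gives (5|21) = (21|5). Reduce: 21 ≡ 1 (mod 5). Now have -(1|5).
(1|5) = 1. Collecting the sign factors: -1.
Product: (-1)·(-1) = 1.

1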